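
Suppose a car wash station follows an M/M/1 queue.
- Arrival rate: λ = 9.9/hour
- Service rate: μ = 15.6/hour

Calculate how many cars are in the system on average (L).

ρ = λ/μ = 9.9/15.6 = 0.6346
For M/M/1: L = λ/(μ-λ)
L = 9.9/(15.6-9.9) = 9.9/5.70
L = 1.7368 cars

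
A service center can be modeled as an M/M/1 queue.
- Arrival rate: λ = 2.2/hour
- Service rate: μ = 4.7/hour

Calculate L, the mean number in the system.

ρ = λ/μ = 2.2/4.7 = 0.4681
For M/M/1: L = λ/(μ-λ)
L = 2.2/(4.7-2.2) = 2.2/2.50
L = 0.8800 customers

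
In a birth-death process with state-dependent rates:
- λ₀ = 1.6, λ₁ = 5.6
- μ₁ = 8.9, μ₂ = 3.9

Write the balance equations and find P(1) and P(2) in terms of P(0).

Balance equations:
State 0: λ₀P₀ = μ₁P₁ → P₁ = (λ₀/μ₁)P₀ = (1.6/8.9)P₀ = 0.1798P₀
State 1: P₂ = (λ₀λ₁)/(μ₁μ₂)P₀ = (1.6×5.6)/(8.9×3.9)P₀ = 0.2581P₀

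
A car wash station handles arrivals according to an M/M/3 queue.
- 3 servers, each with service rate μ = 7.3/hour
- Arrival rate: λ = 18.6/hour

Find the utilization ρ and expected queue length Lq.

Traffic intensity: ρ = λ/(cμ) = 18.6/(3×7.3) = 0.8493
Since ρ = 0.8493 < 1, system is stable.
Offered load a = λ/μ = cρ = 18.6/7.3 = 2.5479
P₀ = [ Σₙ₌₀^2 aⁿ/n! + a^3/(3!(1-ρ)) ]⁻¹
Σ = a^0/0! + a^1/1! + a^2/2! = 1.00000 + 2.54795 + 3.24601 = 6.7940
a^3/(3!(1-ρ)) = 16.5413/(6 × 0.150685) = 18.2957
P₀ = 1/(6.7940 + 18.2957) = 0.03986
Lq = P₀·a^3·ρ / (3!(1-ρ)²) = 0.039857 × 16.5413 × 0.84932 / (6 × 0.022706) = 4.1101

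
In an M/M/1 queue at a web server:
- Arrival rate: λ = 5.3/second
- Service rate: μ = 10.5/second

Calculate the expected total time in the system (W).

First, compute utilization: ρ = λ/μ = 5.3/10.5 = 0.5048
For M/M/1: W = 1/(μ-λ)
W = 1/(10.5-5.3) = 1/5.20
W = 0.1923 seconds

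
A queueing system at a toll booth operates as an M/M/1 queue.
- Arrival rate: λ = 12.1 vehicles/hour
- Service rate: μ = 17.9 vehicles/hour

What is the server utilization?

Server utilization: ρ = λ/μ
ρ = 12.1/17.9 = 0.6760
The server is busy 67.60% of the time.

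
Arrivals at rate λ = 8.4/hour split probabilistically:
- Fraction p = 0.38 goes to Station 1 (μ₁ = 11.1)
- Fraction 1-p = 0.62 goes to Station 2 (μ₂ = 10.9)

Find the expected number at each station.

Effective rates: λ₁ = 8.4×0.38 = 3.192, λ₂ = 8.4×0.62 = 5.208
Station 1: ρ₁ = 3.192/11.1 = 0.28757, L₁ = ρ₁/(1-ρ₁) = 0.28757/(1-0.28757) = 0.4036
Station 2: ρ₂ = 5.208/10.9 = 0.4778, L₂ = ρ₂/(1-ρ₂) = 0.4778/(1-0.4778) = 0.9150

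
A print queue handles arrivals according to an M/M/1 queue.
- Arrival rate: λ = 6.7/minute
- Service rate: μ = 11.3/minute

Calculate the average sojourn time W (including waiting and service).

First, compute utilization: ρ = λ/μ = 6.7/11.3 = 0.5929
For M/M/1: W = 1/(μ-λ)
W = 1/(11.3-6.7) = 1/4.60
W = 0.2174 minutes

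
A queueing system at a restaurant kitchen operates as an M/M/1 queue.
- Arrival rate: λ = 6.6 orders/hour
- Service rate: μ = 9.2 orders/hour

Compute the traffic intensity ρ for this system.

Server utilization: ρ = λ/μ
ρ = 6.6/9.2 = 0.7174
The server is busy 71.74% of the time.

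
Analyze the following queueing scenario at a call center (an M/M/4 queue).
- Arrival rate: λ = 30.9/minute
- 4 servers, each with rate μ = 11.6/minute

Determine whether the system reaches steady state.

Stability requires ρ = λ/(cμ) < 1
ρ = 30.9/(4 × 11.6) = 30.9/46.40 = 0.6659
Since 0.6659 < 1, the system is STABLE.
The servers are busy 66.59% of the time.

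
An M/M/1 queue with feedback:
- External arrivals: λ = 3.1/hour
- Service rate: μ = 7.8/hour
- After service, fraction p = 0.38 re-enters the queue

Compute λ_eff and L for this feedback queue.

Effective arrival rate: λ_eff = λ/(1-p) = 3.1/(1-0.38) = 3.1/0.62 = 5.0000
ρ = λ_eff/μ = 5.0000/7.8 = 0.64103
L = ρ/(1-ρ) = 0.64103/(1-0.64103) = 1.7857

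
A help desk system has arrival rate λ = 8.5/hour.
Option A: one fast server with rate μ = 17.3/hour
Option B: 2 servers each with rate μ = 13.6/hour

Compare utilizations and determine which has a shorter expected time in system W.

Option A: single server μ = 17.3 (M/M/1)
  ρ_A = 8.5/17.3 = 0.4913
  W_A = 1/(μ-λ) = 1/(17.3-8.5) = 1/8.80 = 0.1136

Option B: 2 servers μ = 13.6 (M/M/2)
  ρ_B = λ/(cμ) = 8.5/(2×13.6) = 0.3125
  Offered load a = λ/μ = cρ = 8.5/13.6 = 0.6250
  P₀ = [ Σₙ₌₀^1 aⁿ/n! + a^2/(2!(1-ρ)) ]⁻¹
  Σ = a^0/0! + a^1/1! = 1.0000 + 0.6250 = 1.6250
  a^2/(2!(1-ρ)) = 0.3906/(2 × 0.6875) = 0.2841
  P₀ = 1/(1.6250 + 0.2841) = 0.5238
  Lq = P₀·a^2·ρ / (2!(1-ρ)²) = 0.52381 × 0.39062 × 0.31250 / (2 × 0.47266) = 0.06764
  Wq_B = Lq/λ = 0.06764/8.5 = 0.007958
  W_B = Wq_B + 1/μ = 0.007958 + 0.07353 = 0.08149

Since W_B = 0.08149 < W_A = 0.1136, Option B (multiple servers) has the shorter time in system.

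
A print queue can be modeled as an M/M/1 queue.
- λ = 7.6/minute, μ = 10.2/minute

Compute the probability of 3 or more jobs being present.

ρ = λ/μ = 7.6/10.2 = 0.7451
P(N ≥ n) = ρⁿ
P(N ≥ 3) = 0.7451^3
P(N ≥ 3) = 0.4137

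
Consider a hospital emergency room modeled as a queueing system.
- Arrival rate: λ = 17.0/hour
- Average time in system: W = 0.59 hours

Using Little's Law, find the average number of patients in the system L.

Little's Law: L = λW
L = 17.0 × 0.59 = 10.0300 patients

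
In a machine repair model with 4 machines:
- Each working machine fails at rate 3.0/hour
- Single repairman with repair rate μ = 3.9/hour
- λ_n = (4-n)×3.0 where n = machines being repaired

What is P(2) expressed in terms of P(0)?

P(2)/P(0) = ∏_{i=0}^{2-1} λ_i/μ_{i+1}
= (4-0)×3.0/3.9 × (4-1)×3.0/3.9
= 7.1006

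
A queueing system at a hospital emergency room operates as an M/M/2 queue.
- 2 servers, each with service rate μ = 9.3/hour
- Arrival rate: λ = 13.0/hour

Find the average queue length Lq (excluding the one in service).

Traffic intensity: ρ = λ/(cμ) = 13.0/(2×9.3) = 0.6989
Since ρ = 0.6989 < 1, system is stable.
Offered load a = λ/μ = cρ = 13.0/9.3 = 1.3978
P₀ = [ Σₙ₌₀^1 aⁿ/n! + a^2/(2!(1-ρ)) ]⁻¹
Σ = a^0/0! + a^1/1! = 1.0000 + 1.3978 = 2.3978
a^2/(2!(1-ρ)) = 1.9540/(2 × 0.30108) = 3.2450
P₀ = 1/(2.3978 + 3.2450) = 0.1772
Lq = P₀·a^2·ρ / (2!(1-ρ)²) = 0.17722 × 1.9540 × 0.69892 / (2 × 0.090646) = 1.3350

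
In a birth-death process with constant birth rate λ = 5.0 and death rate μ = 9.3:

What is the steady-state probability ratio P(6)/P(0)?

For constant rates: P(n)/P(0) = (λ/μ)^n
P(6)/P(0) = (5.0/9.3)^6 = 0.53763^6 = 0.02415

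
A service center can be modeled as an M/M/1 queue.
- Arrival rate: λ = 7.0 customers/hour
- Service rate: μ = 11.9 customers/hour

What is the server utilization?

Server utilization: ρ = λ/μ
ρ = 7.0/11.9 = 0.5882
The server is busy 58.82% of the time.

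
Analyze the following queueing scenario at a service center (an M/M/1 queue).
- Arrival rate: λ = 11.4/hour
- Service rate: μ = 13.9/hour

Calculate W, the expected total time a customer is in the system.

First, compute utilization: ρ = λ/μ = 11.4/13.9 = 0.8201
For M/M/1: W = 1/(μ-λ)
W = 1/(13.9-11.4) = 1/2.50
W = 0.4000 hours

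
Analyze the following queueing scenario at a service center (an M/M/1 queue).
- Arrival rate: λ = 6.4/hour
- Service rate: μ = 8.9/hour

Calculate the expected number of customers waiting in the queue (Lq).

ρ = λ/μ = 6.4/8.9 = 0.7191
For M/M/1: Lq = λ²/(μ(μ-λ))
Lq = 40.96/(8.9 × 2.50)
Lq = 1.8409 customers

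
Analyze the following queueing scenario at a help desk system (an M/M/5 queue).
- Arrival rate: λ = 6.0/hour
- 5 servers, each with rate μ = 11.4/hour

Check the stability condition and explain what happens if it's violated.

Stability requires ρ = λ/(cμ) < 1
ρ = 6.0/(5 × 11.4) = 6.0/57.00 = 0.1053
Since 0.1053 < 1, the system is STABLE.
The servers are busy 10.53% of the time.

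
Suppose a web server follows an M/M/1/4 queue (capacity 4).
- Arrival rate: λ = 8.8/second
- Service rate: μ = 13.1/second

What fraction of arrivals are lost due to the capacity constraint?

ρ = λ/μ = 8.8/13.1 = 0.67176
P₀ = (1-ρ)/(1-ρ^(K+1)) = (1-0.67176)/(1-0.67176^5) = 0.32824/0.86320 = 0.3803
P_K = P₀×ρ^K = 0.3803 × 0.67176^4 = 0.3803 × 0.2036 = 0.07743
Blocking probability = 7.74%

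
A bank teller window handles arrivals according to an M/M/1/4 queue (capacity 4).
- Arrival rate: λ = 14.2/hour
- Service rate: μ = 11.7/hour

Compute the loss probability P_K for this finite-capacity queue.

ρ = λ/μ = 14.2/11.7 = 1.213675
P₀ = (1-ρ)/(1-ρ^(K+1)) = (1-1.213675)/(1-1.213675^5) = -0.2137/-1.6334 = 0.1308
P_K = P₀×ρ^K = 0.1308 × 1.213675^4 = 0.1308 × 2.1697 = 0.2838
Blocking probability = 28.38%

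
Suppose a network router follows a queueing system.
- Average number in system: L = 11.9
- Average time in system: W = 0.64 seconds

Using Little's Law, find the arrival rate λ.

Little's Law: L = λW, so λ = L/W
λ = 11.9/0.64 = 18.5938 packets/second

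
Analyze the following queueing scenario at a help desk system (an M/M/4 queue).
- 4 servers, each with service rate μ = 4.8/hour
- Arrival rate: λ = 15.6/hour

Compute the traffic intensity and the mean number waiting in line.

Traffic intensity: ρ = λ/(cμ) = 15.6/(4×4.8) = 0.8125
Since ρ = 0.8125 < 1, system is stable.
Offered load a = λ/μ = cρ = 15.6/4.8 = 3.2500
P₀ = [ Σₙ₌₀^3 aⁿ/n! + a^4/(4!(1-ρ)) ]⁻¹
Σ = a^0/0! + a^1/1! + a^2/2! + a^3/3! = 1.0000 + 3.2500 + 5.2812 + 5.7214 = 15.2526
a^4/(4!(1-ρ)) = 111.5664/(24 × 0.1875) = 24.7925
P₀ = 1/(15.2526 + 24.7925) = 0.02497
Lq = P₀·a^4·ρ / (4!(1-ρ)²) = 0.0249718 × 111.5664 × 0.812500 / (24 × 0.0351562) = 2.6828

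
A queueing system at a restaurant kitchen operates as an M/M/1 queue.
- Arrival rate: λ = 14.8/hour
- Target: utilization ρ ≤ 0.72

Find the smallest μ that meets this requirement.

ρ = λ/μ, so μ = λ/ρ
μ ≥ 14.8/0.72 = 20.5556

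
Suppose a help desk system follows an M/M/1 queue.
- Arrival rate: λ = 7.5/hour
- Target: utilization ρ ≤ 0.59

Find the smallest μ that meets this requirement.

ρ = λ/μ, so μ = λ/ρ
μ ≥ 7.5/0.59 = 12.7119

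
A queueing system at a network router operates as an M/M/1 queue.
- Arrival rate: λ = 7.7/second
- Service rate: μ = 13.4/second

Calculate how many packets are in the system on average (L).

ρ = λ/μ = 7.7/13.4 = 0.5746
For M/M/1: L = λ/(μ-λ)
L = 7.7/(13.4-7.7) = 7.7/5.70
L = 1.3509 packets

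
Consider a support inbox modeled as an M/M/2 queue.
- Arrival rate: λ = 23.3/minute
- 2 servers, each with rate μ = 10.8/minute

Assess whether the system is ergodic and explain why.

Stability requires ρ = λ/(cμ) < 1
ρ = 23.3/(2 × 10.8) = 23.3/21.60 = 1.0787
Since 1.0787 ≥ 1, the system is UNSTABLE.
Need c > λ/μ = 23.3/10.8 = 2.16.
Minimum servers needed: c = 3.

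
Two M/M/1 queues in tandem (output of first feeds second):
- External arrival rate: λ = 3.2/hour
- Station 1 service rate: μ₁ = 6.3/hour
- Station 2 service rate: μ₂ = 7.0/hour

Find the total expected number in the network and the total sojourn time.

By Jackson's theorem, each station behaves as independent M/M/1.
Station 1: ρ₁ = 3.2/6.3 = 0.5079, L₁ = ρ₁/(1-ρ₁) = λ/(μ₁-λ) = 3.2/3.10 = 1.0323
Station 2: ρ₂ = 3.2/7.0 = 0.4571, L₂ = ρ₂/(1-ρ₂) = λ/(μ₂-λ) = 3.2/3.80 = 0.8421
Total: L = L₁ + L₂ = 1.0323 + 0.8421 = 1.8744
W = L/λ = 1.8744/3.2 = 0.5857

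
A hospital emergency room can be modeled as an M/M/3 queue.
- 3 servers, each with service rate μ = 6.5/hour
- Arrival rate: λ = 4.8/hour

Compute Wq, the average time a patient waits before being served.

Traffic intensity: ρ = λ/(cμ) = 4.8/(3×6.5) = 0.2462
Since ρ = 0.2462 < 1, system is stable.
Offered load a = λ/μ = cρ = 4.8/6.5 = 0.7385
P₀ = [ Σₙ₌₀^2 aⁿ/n! + a^3/(3!(1-ρ)) ]⁻¹
Σ = a^0/0! + a^1/1! + a^2/2! = 1.0000 + 0.73846 + 0.27266 = 2.0111
a^3/(3!(1-ρ)) = 0.40270/(6 × 0.75385) = 0.08903
P₀ = 1/(2.0111 + 0.08903) = 0.4762
Lq = P₀·a^3·ρ / (3!(1-ρ)²) = 0.47615 × 0.40270 × 0.24615 / (6 × 0.56828) = 0.01384
Wq = Lq/λ = 0.013843/4.8 = 0.002884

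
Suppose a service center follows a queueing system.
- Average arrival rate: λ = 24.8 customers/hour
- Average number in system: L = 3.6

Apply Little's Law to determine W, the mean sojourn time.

Little's Law: L = λW, so W = L/λ
W = 3.6/24.8 = 0.1452 hours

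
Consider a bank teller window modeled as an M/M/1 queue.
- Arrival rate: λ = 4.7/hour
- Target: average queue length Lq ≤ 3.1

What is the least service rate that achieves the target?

For M/M/1: Lq = λ²/(μ(μ-λ))
Need Lq ≤ 3.1, i.e. μ(μ-λ) ≥ λ²/3.1
μ² - 4.7μ - 22.09/3.1 ≥ 0  →  μ² - 4.7μ - 7.1258 ≥ 0
Quadratic formula (positive root): μ = [λ + √(λ² + 4×7.1258)]/2
Discriminant: 22.09 + 4×7.1258 = 50.5932, √50.5932 = 7.1129
μ ≥ (4.7 + 7.1129)/2 = 5.9064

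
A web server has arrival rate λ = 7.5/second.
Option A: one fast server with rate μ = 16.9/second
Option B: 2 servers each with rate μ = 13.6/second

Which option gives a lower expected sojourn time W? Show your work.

Option A: single server μ = 16.9 (M/M/1)
  ρ_A = 7.5/16.9 = 0.4438
  W_A = 1/(μ-λ) = 1/(16.9-7.5) = 1/9.40 = 0.1064

Option B: 2 servers μ = 13.6 (M/M/2)
  ρ_B = λ/(cμ) = 7.5/(2×13.6) = 0.2757
  Offered load a = λ/μ = cρ = 7.5/13.6 = 0.5515
  P₀ = [ Σₙ₌₀^1 aⁿ/n! + a^2/(2!(1-ρ)) ]⁻¹
  Σ = a^0/0! + a^1/1! = 1.0000 + 0.5515 = 1.5515
  a^2/(2!(1-ρ)) = 0.30412/(2 × 0.72426) = 0.2100
  P₀ = 1/(1.5515 + 0.2100) = 0.5677
  Lq = P₀·a^2·ρ / (2!(1-ρ)²) = 0.56772 × 0.30412 × 0.27574 / (2 × 0.52456) = 0.04538
  Wq_B = Lq/λ = 0.045378/7.5 = 0.006050
  W_B = Wq_B + 1/μ = 0.006050 + 0.07353 = 0.07958

Since W_B = 0.07958 < W_A = 0.1064, Option B (multiple servers) has the shorter time in system.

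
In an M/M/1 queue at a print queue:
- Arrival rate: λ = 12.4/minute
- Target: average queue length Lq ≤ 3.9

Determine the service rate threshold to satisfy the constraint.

For M/M/1: Lq = λ²/(μ(μ-λ))
Need Lq ≤ 3.9, i.e. μ(μ-λ) ≥ λ²/3.9
μ² - 12.4μ - 153.76/3.9 ≥ 0  →  μ² - 12.4μ - 39.42564 ≥ 0
Quadratic formula (positive root): μ = [λ + √(λ² + 4×39.42564)]/2
Discriminant: 153.76 + 4×39.42564 = 311.46256, √311.46256 = 17.648302
μ ≥ (12.4 + 17.648302)/2 = 15.0242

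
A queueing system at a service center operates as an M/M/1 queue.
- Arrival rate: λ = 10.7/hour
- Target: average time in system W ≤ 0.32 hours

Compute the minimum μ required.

For M/M/1: W = 1/(μ-λ)
Need W ≤ 0.32, so 1/(μ-λ) ≤ 0.32
μ - λ ≥ 1/0.32 = 3.1250
μ ≥ 10.7 + 3.1250 = 13.8250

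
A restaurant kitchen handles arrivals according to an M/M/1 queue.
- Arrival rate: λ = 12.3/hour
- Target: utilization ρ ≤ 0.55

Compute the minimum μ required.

ρ = λ/μ, so μ = λ/ρ
μ ≥ 12.3/0.55 = 22.3636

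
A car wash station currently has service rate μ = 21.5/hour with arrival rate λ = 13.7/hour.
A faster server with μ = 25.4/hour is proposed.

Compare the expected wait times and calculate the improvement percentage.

System 1: ρ₁ = 13.7/21.5 = 0.6372, W₁ = 1/(21.5-13.7) = 0.1282
System 2: ρ₂ = 13.7/25.4 = 0.5394, W₂ = 1/(25.4-13.7) = 0.08547
Improvement: (W₁-W₂)/W₁ = (0.1282-0.08547)/0.1282 = 33.33%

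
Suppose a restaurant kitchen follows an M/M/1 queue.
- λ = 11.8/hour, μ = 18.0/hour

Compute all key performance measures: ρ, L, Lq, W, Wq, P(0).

Step 1: ρ = λ/μ = 11.8/18.0 = 0.6556
Step 2: L = λ/(μ-λ) = 11.8/6.20 = 1.9032
Step 3: Lq = λ²/(μ(μ-λ)) = 139.24/(18.0×6.20) = 1.2477
Step 4: W = 1/(μ-λ) = 1/6.20 = 0.16129
Step 5: Wq = λ/(μ(μ-λ)) = 11.8/(18.0×6.20) = 0.1057
Step 6: P(0) = 1-ρ = 0.3444
Verify: L = λW = 11.8×0.16129 = 1.9032 ✔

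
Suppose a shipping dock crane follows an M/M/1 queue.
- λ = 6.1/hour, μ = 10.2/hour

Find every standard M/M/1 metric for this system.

Step 1: ρ = λ/μ = 6.1/10.2 = 0.5980
Step 2: L = λ/(μ-λ) = 6.1/4.10 = 1.4878
Step 3: Lq = λ²/(μ(μ-λ)) = 37.21/(10.2×4.10) = 0.8898
Step 4: W = 1/(μ-λ) = 1/4.10 = 0.2439
Step 5: Wq = λ/(μ(μ-λ)) = 6.1/(10.2×4.10) = 0.1459
Step 6: P(0) = 1-ρ = 0.4020
Verify: L = λW = 6.1×0.2439 = 1.4878 ✔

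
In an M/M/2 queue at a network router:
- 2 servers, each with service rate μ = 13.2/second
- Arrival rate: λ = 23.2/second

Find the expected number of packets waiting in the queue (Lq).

Traffic intensity: ρ = λ/(cμ) = 23.2/(2×13.2) = 0.8788
Since ρ = 0.8788 < 1, system is stable.
Offered load a = λ/μ = cρ = 23.2/13.2 = 1.7576
P₀ = [ Σₙ₌₀^1 aⁿ/n! + a^2/(2!(1-ρ)) ]⁻¹
Σ = a^0/0! + a^1/1! = 1.0000 + 1.7576 = 2.7576
a^2/(2!(1-ρ)) = 3.08907/(2 × 0.121212) = 12.7424
P₀ = 1/(2.7576 + 12.7424) = 0.06452
Lq = P₀·a^2·ρ / (2!(1-ρ)²) = 0.0645161 × 3.08907 × 0.878788 / (2 × 0.0146924) = 5.9602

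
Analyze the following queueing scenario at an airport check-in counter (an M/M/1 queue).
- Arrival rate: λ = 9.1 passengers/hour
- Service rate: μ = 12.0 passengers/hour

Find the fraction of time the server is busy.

Server utilization: ρ = λ/μ
ρ = 9.1/12.0 = 0.7583
The server is busy 75.83% of the time.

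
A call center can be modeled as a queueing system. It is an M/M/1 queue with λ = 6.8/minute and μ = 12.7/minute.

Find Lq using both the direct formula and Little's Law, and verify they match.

Method 1 (direct): Lq = λ²/(μ(μ-λ)) = 46.24/(12.7 × 5.90) = 0.6171

Method 2 (Little's Law):
W = 1/(μ-λ) = 1/5.90 = 0.16949
Wq = W - 1/μ = 0.16949 - 0.078740 = 0.09075
Lq = λWq = 6.8 × 0.09075 = 0.6171 ✔ (matches Method 1)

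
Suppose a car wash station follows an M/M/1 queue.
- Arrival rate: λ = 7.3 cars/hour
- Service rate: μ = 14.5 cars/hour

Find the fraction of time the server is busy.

Server utilization: ρ = λ/μ
ρ = 7.3/14.5 = 0.5034
The server is busy 50.34% of the time.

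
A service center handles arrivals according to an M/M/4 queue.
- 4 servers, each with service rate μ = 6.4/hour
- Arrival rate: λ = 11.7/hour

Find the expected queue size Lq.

Traffic intensity: ρ = λ/(cμ) = 11.7/(4×6.4) = 0.4570
Since ρ = 0.4570 < 1, system is stable.
Offered load a = λ/μ = cρ = 11.7/6.4 = 1.8281
P₀ = [ Σₙ₌₀^3 aⁿ/n! + a^4/(4!(1-ρ)) ]⁻¹
Σ = a^0/0! + a^1/1! + a^2/2! + a^3/3! = 1.0000 + 1.8281 + 1.6710 + 1.0183 = 5.5174
a^4/(4!(1-ρ)) = 11.1692/(24 × 0.5430) = 0.8571
P₀ = 1/(5.5174 + 0.8571) = 0.1569
Lq = P₀·a^4·ρ / (4!(1-ρ)²) = 0.1569 × 11.1692 × 0.4570 / (24 × 0.2948) = 0.1132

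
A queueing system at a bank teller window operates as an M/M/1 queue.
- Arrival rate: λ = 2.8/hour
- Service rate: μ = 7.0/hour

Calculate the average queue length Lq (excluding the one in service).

ρ = λ/μ = 2.8/7.0 = 0.4000
For M/M/1: Lq = λ²/(μ(μ-λ))
Lq = 7.84/(7.0 × 4.20)
Lq = 0.2667 transactions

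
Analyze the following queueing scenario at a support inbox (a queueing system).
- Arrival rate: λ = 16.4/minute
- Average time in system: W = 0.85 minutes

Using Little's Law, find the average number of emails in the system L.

Little's Law: L = λW
L = 16.4 × 0.85 = 13.9400 emails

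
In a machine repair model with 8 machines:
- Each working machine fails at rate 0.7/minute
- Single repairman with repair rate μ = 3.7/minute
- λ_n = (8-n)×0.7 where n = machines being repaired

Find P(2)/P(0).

P(2)/P(0) = ∏_{i=0}^{2-1} λ_i/μ_{i+1}
= (8-0)×0.7/3.7 × (8-1)×0.7/3.7
= 2.0044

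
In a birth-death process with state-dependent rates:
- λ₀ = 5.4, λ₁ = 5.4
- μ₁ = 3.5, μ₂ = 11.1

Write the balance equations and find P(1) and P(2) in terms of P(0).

Balance equations:
State 0: λ₀P₀ = μ₁P₁ → P₁ = (λ₀/μ₁)P₀ = (5.4/3.5)P₀ = 1.5429P₀
State 1: P₂ = (λ₀λ₁)/(μ₁μ₂)P₀ = (5.4×5.4)/(3.5×11.1)P₀ = 0.7506P₀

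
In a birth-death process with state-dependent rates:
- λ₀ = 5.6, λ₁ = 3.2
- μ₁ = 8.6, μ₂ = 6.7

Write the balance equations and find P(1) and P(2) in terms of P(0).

Balance equations:
State 0: λ₀P₀ = μ₁P₁ → P₁ = (λ₀/μ₁)P₀ = (5.6/8.6)P₀ = 0.6512P₀
State 1: P₂ = (λ₀λ₁)/(μ₁μ₂)P₀ = (5.6×3.2)/(8.6×6.7)P₀ = 0.3110P₀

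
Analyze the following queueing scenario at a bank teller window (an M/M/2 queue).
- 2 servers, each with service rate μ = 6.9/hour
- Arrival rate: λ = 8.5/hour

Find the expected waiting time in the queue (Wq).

Traffic intensity: ρ = λ/(cμ) = 8.5/(2×6.9) = 0.6159
Since ρ = 0.6159 < 1, system is stable.
Offered load a = λ/μ = cρ = 8.5/6.9 = 1.2319
P₀ = [ Σₙ₌₀^1 aⁿ/n! + a^2/(2!(1-ρ)) ]⁻¹
Σ = a^0/0! + a^1/1! = 1.0000 + 1.2319 = 2.2319
a^2/(2!(1-ρ)) = 1.51754/(2 × 0.384058) = 1.9757
P₀ = 1/(2.2319 + 1.9757) = 0.2377
Lq = P₀·a^2·ρ / (2!(1-ρ)²) = 0.2377 × 1.5175 × 0.6159 / (2 × 0.1475) = 0.7531
Wq = Lq/λ = 0.753055/8.5 = 0.08859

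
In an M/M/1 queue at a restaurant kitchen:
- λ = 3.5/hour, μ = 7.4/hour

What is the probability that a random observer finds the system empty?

ρ = λ/μ = 3.5/7.4 = 0.4730
P(0) = 1 - ρ = 1 - 0.4730 = 0.5270
The server is idle 52.70% of the time.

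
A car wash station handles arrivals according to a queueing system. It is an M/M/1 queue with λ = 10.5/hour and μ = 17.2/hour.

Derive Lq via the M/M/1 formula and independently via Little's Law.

Method 1 (direct): Lq = λ²/(μ(μ-λ)) = 110.25/(17.2 × 6.70) = 0.9567

Method 2 (Little's Law):
W = 1/(μ-λ) = 1/6.70 = 0.14925
Wq = W - 1/μ = 0.14925 - 0.058140 = 0.09111
Lq = λWq = 10.5 × 0.09111 = 0.9567 ✔ (matches Method 1)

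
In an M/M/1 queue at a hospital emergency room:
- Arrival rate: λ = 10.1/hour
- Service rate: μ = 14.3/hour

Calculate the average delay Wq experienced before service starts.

First, compute utilization: ρ = λ/μ = 10.1/14.3 = 0.7063
For M/M/1: Wq = λ/(μ(μ-λ))
Wq = 10.1/(14.3 × (14.3-10.1))
Wq = 10.1/(14.3 × 4.20)
Wq = 0.1682 hours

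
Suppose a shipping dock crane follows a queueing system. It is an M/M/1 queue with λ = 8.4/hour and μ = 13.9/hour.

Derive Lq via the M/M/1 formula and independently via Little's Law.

Method 1 (direct): Lq = λ²/(μ(μ-λ)) = 70.56/(13.9 × 5.50) = 0.9230

Method 2 (Little's Law):
W = 1/(μ-λ) = 1/5.50 = 0.18182
Wq = W - 1/μ = 0.18182 - 0.071942 = 0.10988
Lq = λWq = 8.4 × 0.10988 = 0.9230 ✔ (matches Method 1)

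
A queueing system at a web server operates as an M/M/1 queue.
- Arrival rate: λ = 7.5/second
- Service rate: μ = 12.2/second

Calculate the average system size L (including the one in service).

ρ = λ/μ = 7.5/12.2 = 0.6148
For M/M/1: L = λ/(μ-λ)
L = 7.5/(12.2-7.5) = 7.5/4.70
L = 1.5957 requests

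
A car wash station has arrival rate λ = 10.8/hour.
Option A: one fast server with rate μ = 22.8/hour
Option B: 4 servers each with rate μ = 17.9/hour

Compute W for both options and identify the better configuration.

Option A: single server μ = 22.8 (M/M/1)
  ρ_A = 10.8/22.8 = 0.4737
  W_A = 1/(μ-λ) = 1/(22.8-10.8) = 1/12.00 = 0.08333

Option B: 4 servers μ = 17.9 (M/M/4)
  ρ_B = λ/(cμ) = 10.8/(4×17.9) = 0.1508
  Offered load a = λ/μ = cρ = 10.8/17.9 = 0.6034
  P₀ = [ Σₙ₌₀^3 aⁿ/n! + a^4/(4!(1-ρ)) ]⁻¹
  Σ = a^0/0! + a^1/1! + a^2/2! + a^3/3! = 1.0000 + 0.6034 + 0.1820 + 0.03661 = 1.8220
  a^4/(4!(1-ρ)) = 0.13252/(24 × 0.84916) = 0.006503
  P₀ = 1/(1.8220 + 0.006503) = 0.5469
  Lq = P₀·a^4·ρ / (4!(1-ρ)²) = 0.54690 × 0.13252 × 0.15084 / (24 × 0.72108) = 0.0006317
  Wq_B = Lq/λ = 0.0006317/10.8 = 0.000058491
  W_B = Wq_B + 1/μ = 0.000058491 + 0.055866 = 0.05592

Since W_B = 0.05592 < W_A = 0.08333, Option B (multiple servers) has the shorter time in system.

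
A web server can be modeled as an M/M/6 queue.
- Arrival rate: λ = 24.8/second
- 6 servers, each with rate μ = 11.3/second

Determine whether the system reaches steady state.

Stability requires ρ = λ/(cμ) < 1
ρ = 24.8/(6 × 11.3) = 24.8/67.80 = 0.3658
Since 0.3658 < 1, the system is STABLE.
The servers are busy 36.58% of the time.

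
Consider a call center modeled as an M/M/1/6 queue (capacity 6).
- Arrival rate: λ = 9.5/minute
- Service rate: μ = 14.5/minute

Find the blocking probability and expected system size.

ρ = λ/μ = 9.5/14.5 = 0.65517
P₀ = (1-ρ)/(1-ρ^(K+1)) = (1-0.65517)/(1-0.65517^7) = 0.34483/0.94818 = 0.3637
P_K = P₀×ρ^K = 0.36367 × 0.65517^6 = 0.36367 × 0.079090 = 0.02876
Blocking probability P_6 = 0.02876 (2.88%)
L = ρ[1 - (K+1)ρ^K + Kρ^(K+1)] / [(1-ρ)(1-ρ^(K+1))]
L = 0.65517 × (1 - 7×0.079090 + 6×0.051818) / ((1 - 0.65517) × (1 - 0.051818)) = 1.5174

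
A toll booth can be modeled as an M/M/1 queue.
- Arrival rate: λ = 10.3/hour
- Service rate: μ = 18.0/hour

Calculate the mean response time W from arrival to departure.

First, compute utilization: ρ = λ/μ = 10.3/18.0 = 0.5722
For M/M/1: W = 1/(μ-λ)
W = 1/(18.0-10.3) = 1/7.70
W = 0.1299 hours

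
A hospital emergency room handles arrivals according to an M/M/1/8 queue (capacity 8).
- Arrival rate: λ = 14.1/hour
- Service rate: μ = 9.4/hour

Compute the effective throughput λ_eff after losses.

ρ = λ/μ = 14.1/9.4 = 1.5000
P₀ = (1-ρ)/(1-ρ^(K+1)) = (1-1.5000)/(1-1.5000^9) = -0.5000/-37.4434 = 0.01335
P_K = P₀×ρ^K = 0.013354 × 1.5000^8 = 0.013354 × 25.6289 = 0.3422
λ_eff = λ(1-P_K) = 14.1 × (1 - 0.342236) = 14.1 × 0.657764 = 9.2745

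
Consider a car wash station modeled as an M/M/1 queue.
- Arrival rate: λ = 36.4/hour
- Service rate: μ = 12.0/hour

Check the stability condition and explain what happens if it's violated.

Stability requires ρ = λ/(cμ) < 1
ρ = 36.4/(1 × 12.0) = 36.4/12.00 = 3.0333
Since 3.0333 ≥ 1, the system is UNSTABLE.
Queue grows without bound. Need μ > λ = 36.4.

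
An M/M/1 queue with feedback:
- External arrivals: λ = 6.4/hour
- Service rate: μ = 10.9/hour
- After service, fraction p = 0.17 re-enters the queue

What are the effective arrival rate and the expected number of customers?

Effective arrival rate: λ_eff = λ/(1-p) = 6.4/(1-0.17) = 6.4/0.83 = 7.71084
ρ = λ_eff/μ = 7.71084/10.9 = 0.707417
L = ρ/(1-ρ) = 0.707417/(1-0.707417) = 2.4178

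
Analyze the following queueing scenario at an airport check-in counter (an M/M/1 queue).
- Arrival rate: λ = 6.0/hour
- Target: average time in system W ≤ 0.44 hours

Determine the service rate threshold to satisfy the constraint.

For M/M/1: W = 1/(μ-λ)
Need W ≤ 0.44, so 1/(μ-λ) ≤ 0.44
μ - λ ≥ 1/0.44 = 2.2727
μ ≥ 6.0 + 2.2727 = 8.2727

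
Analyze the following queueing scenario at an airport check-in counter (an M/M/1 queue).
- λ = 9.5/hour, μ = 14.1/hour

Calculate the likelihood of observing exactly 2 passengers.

ρ = λ/μ = 9.5/14.1 = 0.6738
P(n) = (1-ρ)ρⁿ
P(2) = (1-0.6738) × 0.6738^2
P(2) = 0.3262 × 0.4540
P(2) = 0.1481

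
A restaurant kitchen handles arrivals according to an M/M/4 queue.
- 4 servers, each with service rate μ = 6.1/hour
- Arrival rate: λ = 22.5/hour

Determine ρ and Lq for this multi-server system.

Traffic intensity: ρ = λ/(cμ) = 22.5/(4×6.1) = 0.9221
Since ρ = 0.9221 < 1, system is stable.
Offered load a = λ/μ = cρ = 22.5/6.1 = 3.6885
P₀ = [ Σₙ₌₀^3 aⁿ/n! + a^4/(4!(1-ρ)) ]⁻¹
Σ = a^0/0! + a^1/1! + a^2/2! + a^3/3! = 1.0000 + 3.6885 + 6.8026 + 8.3639 = 19.8550
a^4/(4!(1-ρ)) = 185.1018/(24 × 0.07786885) = 99.0457
P₀ = 1/(19.8550 + 99.0457) = 0.008410
Lq = P₀·a^4·ρ / (4!(1-ρ)²) = 0.0084104 × 185.1018 × 0.92213 / (24 × 0.0060636) = 9.8646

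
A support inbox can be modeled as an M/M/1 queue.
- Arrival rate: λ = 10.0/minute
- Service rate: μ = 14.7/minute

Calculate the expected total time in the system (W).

First, compute utilization: ρ = λ/μ = 10.0/14.7 = 0.6803
For M/M/1: W = 1/(μ-λ)
W = 1/(14.7-10.0) = 1/4.70
W = 0.2128 minutes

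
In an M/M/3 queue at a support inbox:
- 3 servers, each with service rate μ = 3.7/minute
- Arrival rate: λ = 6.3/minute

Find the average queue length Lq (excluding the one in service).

Traffic intensity: ρ = λ/(cμ) = 6.3/(3×3.7) = 0.5676
Since ρ = 0.5676 < 1, system is stable.
Offered load a = λ/μ = cρ = 6.3/3.7 = 1.7027
P₀ = [ Σₙ₌₀^2 aⁿ/n! + a^3/(3!(1-ρ)) ]⁻¹
Σ = a^0/0! + a^1/1! + a^2/2! = 1.0000 + 1.7027 + 1.4496 = 4.1523
a^3/(3!(1-ρ)) = 4.9365/(6 × 0.43243) = 1.9026
P₀ = 1/(4.1523 + 1.9026) = 0.1652
Lq = P₀·a^3·ρ / (3!(1-ρ)²) = 0.16516 × 4.9365 × 0.56757 / (6 × 0.18700) = 0.4124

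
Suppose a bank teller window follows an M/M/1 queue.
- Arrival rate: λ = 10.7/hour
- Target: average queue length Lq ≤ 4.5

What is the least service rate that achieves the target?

For M/M/1: Lq = λ²/(μ(μ-λ))
Need Lq ≤ 4.5, i.e. μ(μ-λ) ≥ λ²/4.5
μ² - 10.7μ - 114.49/4.5 ≥ 0  →  μ² - 10.7μ - 25.44222 ≥ 0
Quadratic formula (positive root): μ = [λ + √(λ² + 4×25.44222)]/2
Discriminant: 114.49 + 4×25.44222 = 216.2589, √216.2589 = 14.70574
μ ≥ (10.7 + 14.70574)/2 = 12.7029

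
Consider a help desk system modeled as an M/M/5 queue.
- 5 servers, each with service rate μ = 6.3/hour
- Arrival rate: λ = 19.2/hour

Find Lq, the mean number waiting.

Traffic intensity: ρ = λ/(cμ) = 19.2/(5×6.3) = 0.6095
Since ρ = 0.6095 < 1, system is stable.
Offered load a = λ/μ = cρ = 19.2/6.3 = 3.0476
P₀ = [ Σₙ₌₀^4 aⁿ/n! + a^5/(5!(1-ρ)) ]⁻¹
Σ = a^0/0! + a^1/1! + a^2/2! + a^3/3! + a^4/4! = 1.00000 + 3.04762 + 4.64399 + 4.71771 + 3.59444 = 17.0038
a^5/(5!(1-ρ)) = 262.9078/(120 × 0.39048) = 5.6108
P₀ = 1/(17.0038 + 5.6108) = 0.04422
Lq = P₀·a^5·ρ / (5!(1-ρ)²) = 0.044219 × 262.9078 × 0.60952 / (120 × 0.15247) = 0.3873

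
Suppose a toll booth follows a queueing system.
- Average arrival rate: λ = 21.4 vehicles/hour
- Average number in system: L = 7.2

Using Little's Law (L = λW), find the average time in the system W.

Little's Law: L = λW, so W = L/λ
W = 7.2/21.4 = 0.3364 hours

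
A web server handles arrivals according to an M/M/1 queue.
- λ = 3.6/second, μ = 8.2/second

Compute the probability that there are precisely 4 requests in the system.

ρ = λ/μ = 3.6/8.2 = 0.4390
P(n) = (1-ρ)ρⁿ
P(4) = (1-0.4390) × 0.4390^4
P(4) = 0.5610 × 0.03714
P(4) = 0.02084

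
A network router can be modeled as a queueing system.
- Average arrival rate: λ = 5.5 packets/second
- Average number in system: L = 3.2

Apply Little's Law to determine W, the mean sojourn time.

Little's Law: L = λW, so W = L/λ
W = 3.2/5.5 = 0.5818 seconds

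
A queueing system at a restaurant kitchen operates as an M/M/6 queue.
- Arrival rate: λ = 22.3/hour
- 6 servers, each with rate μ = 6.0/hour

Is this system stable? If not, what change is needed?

Stability requires ρ = λ/(cμ) < 1
ρ = 22.3/(6 × 6.0) = 22.3/36.00 = 0.6194
Since 0.6194 < 1, the system is STABLE.
The servers are busy 61.94% of the time.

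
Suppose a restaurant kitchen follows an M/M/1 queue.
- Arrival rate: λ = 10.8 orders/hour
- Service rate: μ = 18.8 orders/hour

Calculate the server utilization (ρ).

Server utilization: ρ = λ/μ
ρ = 10.8/18.8 = 0.5745
The server is busy 57.45% of the time.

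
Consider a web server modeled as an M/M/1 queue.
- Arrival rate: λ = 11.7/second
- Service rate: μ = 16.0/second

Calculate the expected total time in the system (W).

First, compute utilization: ρ = λ/μ = 11.7/16.0 = 0.7312
For M/M/1: W = 1/(μ-λ)
W = 1/(16.0-11.7) = 1/4.30
W = 0.2326 seconds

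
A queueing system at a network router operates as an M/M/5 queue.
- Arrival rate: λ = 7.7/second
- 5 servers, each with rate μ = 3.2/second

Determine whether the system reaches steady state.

Stability requires ρ = λ/(cμ) < 1
ρ = 7.7/(5 × 3.2) = 7.7/16.00 = 0.4813
Since 0.4813 < 1, the system is STABLE.
The servers are busy 48.12% of the time.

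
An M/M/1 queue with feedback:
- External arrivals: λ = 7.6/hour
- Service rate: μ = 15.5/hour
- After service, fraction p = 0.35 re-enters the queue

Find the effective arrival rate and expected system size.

Effective arrival rate: λ_eff = λ/(1-p) = 7.6/(1-0.35) = 7.6/0.65 = 11.6923
ρ = λ_eff/μ = 11.6923/15.5 = 0.75434
L = ρ/(1-ρ) = 0.75434/(1-0.75434) = 3.0707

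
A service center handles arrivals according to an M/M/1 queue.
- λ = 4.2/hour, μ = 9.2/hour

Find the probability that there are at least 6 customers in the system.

ρ = λ/μ = 4.2/9.2 = 0.456522
P(N ≥ n) = ρⁿ
P(N ≥ 6) = 0.456522^6
P(N ≥ 6) = 0.009053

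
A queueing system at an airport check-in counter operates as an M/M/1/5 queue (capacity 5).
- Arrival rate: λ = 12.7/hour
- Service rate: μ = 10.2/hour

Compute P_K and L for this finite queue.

ρ = λ/μ = 12.7/10.2 = 1.2451
P₀ = (1-ρ)/(1-ρ^(K+1)) = (1-1.2451)/(1-1.2451^6) = -0.2451/-2.7259 = 0.08992
P_K = P₀×ρ^K = 0.08992 × 1.2451^5 = 0.08992 × 2.9924 = 0.2691
Blocking probability P_5 = 0.2691 (26.91%)
L = ρ[1 - (K+1)ρ^K + Kρ^(K+1)] / [(1-ρ)(1-ρ^(K+1))]
L = 1.2451 × (1 - 6×2.99241 + 5×3.72585) / ((1 - 1.2451) × (1 - 3.72585)) = 3.1212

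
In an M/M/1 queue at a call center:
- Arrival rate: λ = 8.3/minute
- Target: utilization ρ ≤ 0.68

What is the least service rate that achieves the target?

ρ = λ/μ, so μ = λ/ρ
μ ≥ 8.3/0.68 = 12.2059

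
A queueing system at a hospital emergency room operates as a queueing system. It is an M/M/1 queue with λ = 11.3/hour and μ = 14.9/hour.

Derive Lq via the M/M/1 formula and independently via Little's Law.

Method 1 (direct): Lq = λ²/(μ(μ-λ)) = 127.69/(14.9 × 3.60) = 2.3805

Method 2 (Little's Law):
W = 1/(μ-λ) = 1/3.60 = 0.277778
Wq = W - 1/μ = 0.277778 - 0.0671141 = 0.21066
Lq = λWq = 11.3 × 0.21066 = 2.3805 ✔ (matches Method 1)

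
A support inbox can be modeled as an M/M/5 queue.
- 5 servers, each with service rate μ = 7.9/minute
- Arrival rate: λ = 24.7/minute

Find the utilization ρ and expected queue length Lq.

Traffic intensity: ρ = λ/(cμ) = 24.7/(5×7.9) = 0.6253
Since ρ = 0.6253 < 1, system is stable.
Offered load a = λ/μ = cρ = 24.7/7.9 = 3.1266
P₀ = [ Σₙ₌₀^4 aⁿ/n! + a^5/(5!(1-ρ)) ]⁻¹
Σ = a^0/0! + a^1/1! + a^2/2! + a^3/3! + a^4/4! = 1.00000 + 3.12658 + 4.88776 + 5.09399 + 3.98170 = 18.0900
a^5/(5!(1-ρ)) = 298.7785/(120 × 0.374684) = 6.6451
P₀ = 1/(18.0900 + 6.6451) = 0.04043
Lq = P₀·a^5·ρ / (5!(1-ρ)²) = 0.0404283 × 298.7785 × 0.625316 / (120 × 0.140388) = 0.4484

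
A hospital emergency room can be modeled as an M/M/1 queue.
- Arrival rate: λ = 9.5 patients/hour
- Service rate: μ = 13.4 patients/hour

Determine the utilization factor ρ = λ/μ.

Server utilization: ρ = λ/μ
ρ = 9.5/13.4 = 0.7090
The server is busy 70.90% of the time.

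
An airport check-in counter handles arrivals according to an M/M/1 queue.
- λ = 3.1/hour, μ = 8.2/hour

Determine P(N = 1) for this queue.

ρ = λ/μ = 3.1/8.2 = 0.3780
P(n) = (1-ρ)ρⁿ
P(1) = (1-0.3780) × 0.3780^1
P(1) = 0.6220 × 0.3780
P(1) = 0.2351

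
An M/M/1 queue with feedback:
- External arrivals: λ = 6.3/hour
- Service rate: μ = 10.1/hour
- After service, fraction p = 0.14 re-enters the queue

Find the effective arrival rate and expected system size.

Effective arrival rate: λ_eff = λ/(1-p) = 6.3/(1-0.14) = 6.3/0.86 = 7.32558
ρ = λ_eff/μ = 7.32558/10.1 = 0.725305
L = ρ/(1-ρ) = 0.725305/(1-0.725305) = 2.6404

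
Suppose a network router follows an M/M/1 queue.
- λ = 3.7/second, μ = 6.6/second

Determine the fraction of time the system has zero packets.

ρ = λ/μ = 3.7/6.6 = 0.5606
P(0) = 1 - ρ = 1 - 0.5606 = 0.4394
The server is idle 43.94% of the time.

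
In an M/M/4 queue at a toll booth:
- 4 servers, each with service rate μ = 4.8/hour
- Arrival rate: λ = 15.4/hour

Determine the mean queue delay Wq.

Traffic intensity: ρ = λ/(cμ) = 15.4/(4×4.8) = 0.8021
Since ρ = 0.8021 < 1, system is stable.
Offered load a = λ/μ = cρ = 15.4/4.8 = 3.2083
P₀ = [ Σₙ₌₀^3 aⁿ/n! + a^4/(4!(1-ρ)) ]⁻¹
Σ = a^0/0! + a^1/1! + a^2/2! + a^3/3! = 1.0000 + 3.2083 + 5.1467 + 5.5041 = 14.8591
a^4/(4!(1-ρ)) = 105.9541/(24 × 0.197917) = 22.3061
P₀ = 1/(14.8591 + 22.3061) = 0.02691
Lq = P₀·a^4·ρ / (4!(1-ρ)²) = 0.026907 × 105.9541 × 0.80208 / (24 × 0.039171) = 2.4323
Wq = Lq/λ = 2.4323/15.4 = 0.1579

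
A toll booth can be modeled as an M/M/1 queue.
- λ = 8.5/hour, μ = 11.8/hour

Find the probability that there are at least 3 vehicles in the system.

ρ = λ/μ = 8.5/11.8 = 0.72034
P(N ≥ n) = ρⁿ
P(N ≥ 3) = 0.72034^3
P(N ≥ 3) = 0.3738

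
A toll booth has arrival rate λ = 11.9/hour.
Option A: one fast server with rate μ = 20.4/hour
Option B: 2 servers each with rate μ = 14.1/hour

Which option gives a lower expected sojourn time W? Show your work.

Option A: single server μ = 20.4 (M/M/1)
  ρ_A = 11.9/20.4 = 0.5833
  W_A = 1/(μ-λ) = 1/(20.4-11.9) = 1/8.50 = 0.1176

Option B: 2 servers μ = 14.1 (M/M/2)
  ρ_B = λ/(cμ) = 11.9/(2×14.1) = 0.4220
  Offered load a = λ/μ = cρ = 11.9/14.1 = 0.8440
  P₀ = [ Σₙ₌₀^1 aⁿ/n! + a^2/(2!(1-ρ)) ]⁻¹
  Σ = a^0/0! + a^1/1! = 1.0000 + 0.8440 = 1.8440
  a^2/(2!(1-ρ)) = 0.7123/(2 × 0.5780) = 0.6162
  P₀ = 1/(1.8440 + 0.6162) = 0.4065
  Lq = P₀·a^2·ρ / (2!(1-ρ)²) = 0.40648 × 0.71229 × 0.42199 / (2 × 0.33410) = 0.1828
  Wq_B = Lq/λ = 0.18285/11.9 = 0.01537
  W_B = Wq_B + 1/μ = 0.01537 + 0.07092 = 0.08629

Since W_B = 0.08629 < W_A = 0.1176, Option B (multiple servers) has the shorter time in system.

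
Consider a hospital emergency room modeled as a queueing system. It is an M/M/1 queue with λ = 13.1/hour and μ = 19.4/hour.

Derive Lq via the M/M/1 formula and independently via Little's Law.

Method 1 (direct): Lq = λ²/(μ(μ-λ)) = 171.61/(19.4 × 6.30) = 1.4041

Method 2 (Little's Law):
W = 1/(μ-λ) = 1/6.30 = 0.15873
Wq = W - 1/μ = 0.15873 - 0.051546 = 0.10718
Lq = λWq = 13.1 × 0.10718 = 1.4041 ✔ (matches Method 1)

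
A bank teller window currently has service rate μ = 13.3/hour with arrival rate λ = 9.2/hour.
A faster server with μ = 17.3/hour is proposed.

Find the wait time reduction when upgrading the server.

System 1: ρ₁ = 9.2/13.3 = 0.6917, W₁ = 1/(13.3-9.2) = 0.24390
System 2: ρ₂ = 9.2/17.3 = 0.5318, W₂ = 1/(17.3-9.2) = 0.12346
Improvement: (W₁-W₂)/W₁ = (0.24390-0.12346)/0.24390 = 49.38%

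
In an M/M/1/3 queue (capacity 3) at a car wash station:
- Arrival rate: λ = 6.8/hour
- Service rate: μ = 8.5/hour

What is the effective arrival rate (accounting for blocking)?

ρ = λ/μ = 6.8/8.5 = 0.8000
P₀ = (1-ρ)/(1-ρ^(K+1)) = (1-0.8000)/(1-0.8000^4) = 0.2000/0.5904 = 0.3388
P_K = P₀×ρ^K = 0.33875 × 0.8000^3 = 0.33875 × 0.51200 = 0.1734
λ_eff = λ(1-P_K) = 6.8 × (1 - 0.17344) = 6.8 × 0.82656 = 5.6206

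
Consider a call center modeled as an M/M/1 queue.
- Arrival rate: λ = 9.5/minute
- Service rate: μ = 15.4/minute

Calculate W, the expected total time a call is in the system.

First, compute utilization: ρ = λ/μ = 9.5/15.4 = 0.6169
For M/M/1: W = 1/(μ-λ)
W = 1/(15.4-9.5) = 1/5.90
W = 0.1695 minutes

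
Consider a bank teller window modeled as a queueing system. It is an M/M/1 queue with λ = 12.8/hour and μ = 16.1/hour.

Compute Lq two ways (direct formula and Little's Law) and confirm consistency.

Method 1 (direct): Lq = λ²/(μ(μ-λ)) = 163.84/(16.1 × 3.30) = 3.0838

Method 2 (Little's Law):
W = 1/(μ-λ) = 1/3.30 = 0.30303
Wq = W - 1/μ = 0.30303 - 0.062112 = 0.24092
Lq = λWq = 12.8 × 0.24092 = 3.0838 ✔ (matches Method 1)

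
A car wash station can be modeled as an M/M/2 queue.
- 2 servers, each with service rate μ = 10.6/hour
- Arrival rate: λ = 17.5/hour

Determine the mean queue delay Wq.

Traffic intensity: ρ = λ/(cμ) = 17.5/(2×10.6) = 0.8255
Since ρ = 0.8255 < 1, system is stable.
Offered load a = λ/μ = cρ = 17.5/10.6 = 1.6509
P₀ = [ Σₙ₌₀^1 aⁿ/n! + a^2/(2!(1-ρ)) ]⁻¹
Σ = a^0/0! + a^1/1! = 1.0000 + 1.6509 = 2.6509
a^2/(2!(1-ρ)) = 2.72561/(2 × 0.174528) = 7.8085
P₀ = 1/(2.6509 + 7.8085) = 0.09561
Lq = P₀·a^2·ρ / (2!(1-ρ)²) = 0.095607 × 2.7256 × 0.82547 / (2 × 0.030460) = 3.5310
Wq = Lq/λ = 3.5310/17.5 = 0.2018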